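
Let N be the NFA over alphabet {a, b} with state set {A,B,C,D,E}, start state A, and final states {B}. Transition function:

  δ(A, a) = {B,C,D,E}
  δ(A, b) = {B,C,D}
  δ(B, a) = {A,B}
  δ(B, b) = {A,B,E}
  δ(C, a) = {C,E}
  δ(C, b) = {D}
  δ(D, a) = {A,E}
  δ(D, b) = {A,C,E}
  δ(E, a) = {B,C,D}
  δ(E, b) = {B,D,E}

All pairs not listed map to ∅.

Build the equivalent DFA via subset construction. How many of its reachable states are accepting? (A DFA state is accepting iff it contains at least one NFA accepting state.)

Start state of the DFA: {A}.
{A} --a--> {B,C,D,E}  [new]
{A} --b--> {B,C,D}  [new]
{B,C,D,E} --a--> {A,B,C,D,E}  [new]
{B,C,D,E} --b--> {A,B,C,D,E}  [seen]
{B,C,D} --a--> {A,B,C,E}  [new]
{B,C,D} --b--> {A,B,C,D,E}  [seen]
{A,B,C,D,E} --a--> {A,B,C,D,E}  [seen]
{A,B,C,D,E} --b--> {A,B,C,D,E}  [seen]
{A,B,C,E} --a--> {A,B,C,D,E}  [seen]
{A,B,C,E} --b--> {A,B,C,D,E}  [seen]
Reachable DFA states: {A}, {B,C,D,E}, {B,C,D}, {A,B,C,D,E}, {A,B,C,E}.
Accepting DFA states (contain an NFA accepting state): {B,C,D,E}, {B,C,D}, {A,B,C,D,E}, {A,B,C,E}.

4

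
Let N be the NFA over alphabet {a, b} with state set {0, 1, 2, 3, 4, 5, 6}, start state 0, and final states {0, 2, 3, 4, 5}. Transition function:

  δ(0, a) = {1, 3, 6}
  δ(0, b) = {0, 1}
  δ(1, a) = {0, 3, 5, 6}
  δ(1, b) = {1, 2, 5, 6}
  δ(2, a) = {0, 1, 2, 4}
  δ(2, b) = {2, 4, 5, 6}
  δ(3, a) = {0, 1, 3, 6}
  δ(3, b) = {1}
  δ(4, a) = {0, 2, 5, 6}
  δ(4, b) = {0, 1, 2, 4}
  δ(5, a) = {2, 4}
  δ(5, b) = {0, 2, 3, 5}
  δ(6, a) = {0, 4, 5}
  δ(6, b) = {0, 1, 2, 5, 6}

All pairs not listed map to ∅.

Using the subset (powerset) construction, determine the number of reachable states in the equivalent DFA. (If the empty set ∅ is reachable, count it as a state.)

8

Start state of the DFA: {0}.
{0} --a--> {1, 3, 6}  [new]
{0} --b--> {0, 1}  [new]
{1, 3, 6} --a--> {0, 1, 3, 4, 5, 6}  [new]
{1, 3, 6} --b--> {0, 1, 2, 5, 6}  [new]
{0, 1} --a--> {0, 1, 3, 5, 6}  [new]
{0, 1} --b--> {0, 1, 2, 5, 6}  [seen]
{0, 1, 3, 4, 5, 6} --a--> {0, 1, 2, 3, 4, 5, 6}  [new]
{0, 1, 3, 4, 5, 6} --b--> {0, 1, 2, 3, 4, 5, 6}  [seen]
{0, 1, 2, 5, 6} --a--> {0, 1, 2, 3, 4, 5, 6}  [seen]
{0, 1, 2, 5, 6} --b--> {0, 1, 2, 3, 4, 5, 6}  [seen]
{0, 1, 3, 5, 6} --a--> {0, 1, 2, 3, 4, 5, 6}  [seen]
{0, 1, 3, 5, 6} --b--> {0, 1, 2, 3, 5, 6}  [new]
{0, 1, 2, 3, 4, 5, 6} --a--> {0, 1, 2, 3, 4, 5, 6}  [seen]
{0, 1, 2, 3, 4, 5, 6} --b--> {0, 1, 2, 3, 4, 5, 6}  [seen]
{0, 1, 2, 3, 5, 6} --a--> {0, 1, 2, 3, 4, 5, 6}  [seen]
{0, 1, 2, 3, 5, 6} --b--> {0, 1, 2, 3, 4, 5, 6}  [seen]
Reachable DFA states: {0}, {1, 3, 6}, {0, 1}, {0, 1, 3, 4, 5, 6}, {0, 1, 2, 5, 6}, {0, 1, 3, 5, 6}, {0, 1, 2, 3, 4, 5, 6}, {0, 1, 2, 3, 5, 6}.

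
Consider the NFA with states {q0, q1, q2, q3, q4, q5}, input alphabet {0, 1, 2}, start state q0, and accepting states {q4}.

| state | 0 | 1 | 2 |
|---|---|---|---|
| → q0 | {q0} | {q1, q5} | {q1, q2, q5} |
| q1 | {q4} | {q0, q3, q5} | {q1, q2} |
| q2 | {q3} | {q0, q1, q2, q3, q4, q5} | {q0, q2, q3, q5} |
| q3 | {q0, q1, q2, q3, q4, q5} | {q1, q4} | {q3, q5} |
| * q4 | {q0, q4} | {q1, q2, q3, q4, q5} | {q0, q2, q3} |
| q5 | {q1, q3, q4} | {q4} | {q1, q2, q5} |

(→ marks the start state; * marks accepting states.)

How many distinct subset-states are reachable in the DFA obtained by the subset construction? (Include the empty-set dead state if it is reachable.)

8

Start state of the DFA: {q0}.
{q0} --0--> {q0}  [seen]
{q0} --1--> {q1, q5}  [new]
{q0} --2--> {q1, q2, q5}  [new]
{q1, q5} --0--> {q1, q3, q4}  [new]
{q1, q5} --1--> {q0, q3, q4, q5}  [new]
{q1, q5} --2--> {q1, q2, q5}  [seen]
{q1, q2, q5} --0--> {q1, q3, q4}  [seen]
{q1, q2, q5} --1--> {q0, q1, q2, q3, q4, q5}  [new]
{q1, q2, q5} --2--> {q0, q1, q2, q3, q5}  [new]
{q1, q3, q4} --0--> {q0, q1, q2, q3, q4, q5}  [seen]
{q1, q3, q4} --1--> {q0, q1, q2, q3, q4, q5}  [seen]
{q1, q3, q4} --2--> {q0, q1, q2, q3, q5}  [seen]
{q0, q3, q4, q5} --0--> {q0, q1, q2, q3, q4, q5}  [seen]
{q0, q3, q4, q5} --1--> {q1, q2, q3, q4, q5}  [new]
{q0, q3, q4, q5} --2--> {q0, q1, q2, q3, q5}  [seen]
{q0, q1, q2, q3, q4, q5} --0--> {q0, q1, q2, q3, q4, q5}  [seen]
{q0, q1, q2, q3, q4, q5} --1--> {q0, q1, q2, q3, q4, q5}  [seen]
{q0, q1, q2, q3, q4, q5} --2--> {q0, q1, q2, q3, q5}  [seen]
{q0, q1, q2, q3, q5} --0--> {q0, q1, q2, q3, q4, q5}  [seen]
{q0, q1, q2, q3, q5} --1--> {q0, q1, q2, q3, q4, q5}  [seen]
{q0, q1, q2, q3, q5} --2--> {q0, q1, q2, q3, q5}  [seen]
{q1, q2, q3, q4, q5} --0--> {q0, q1, q2, q3, q4, q5}  [seen]
{q1, q2, q3, q4, q5} --1--> {q0, q1, q2, q3, q4, q5}  [seen]
{q1, q2, q3, q4, q5} --2--> {q0, q1, q2, q3, q5}  [seen]
Reachable DFA states: {q0}, {q1, q5}, {q1, q2, q5}, {q1, q3, q4}, {q0, q3, q4, q5}, {q0, q1, q2, q3, q4, q5}, {q0, q1, q2, q3, q5}, {q1, q2, q3, q4, q5}.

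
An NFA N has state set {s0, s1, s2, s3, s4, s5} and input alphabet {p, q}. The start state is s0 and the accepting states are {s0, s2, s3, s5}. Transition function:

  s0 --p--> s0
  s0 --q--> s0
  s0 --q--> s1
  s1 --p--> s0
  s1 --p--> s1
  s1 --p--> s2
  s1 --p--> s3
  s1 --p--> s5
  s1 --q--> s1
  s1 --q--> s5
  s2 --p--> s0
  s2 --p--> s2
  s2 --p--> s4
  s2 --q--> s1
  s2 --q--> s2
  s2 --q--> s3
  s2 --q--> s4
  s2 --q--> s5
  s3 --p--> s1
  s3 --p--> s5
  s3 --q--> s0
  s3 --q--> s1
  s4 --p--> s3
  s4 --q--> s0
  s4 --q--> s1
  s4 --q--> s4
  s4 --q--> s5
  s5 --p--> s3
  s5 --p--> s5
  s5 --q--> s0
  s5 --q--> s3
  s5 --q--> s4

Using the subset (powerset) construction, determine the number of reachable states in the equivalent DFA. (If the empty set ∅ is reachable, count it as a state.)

Start state of the DFA: {s0}.
{s0} --p--> {s0}  [seen]
{s0} --q--> {s0, s1}  [new]
{s0, s1} --p--> {s0, s1, s2, s3, s5}  [new]
{s0, s1} --q--> {s0, s1, s5}  [new]
{s0, s1, s2, s3, s5} --p--> {s0, s1, s2, s3, s4, s5}  [new]
{s0, s1, s2, s3, s5} --q--> {s0, s1, s2, s3, s4, s5}  [seen]
{s0, s1, s5} --p--> {s0, s1, s2, s3, s5}  [seen]
{s0, s1, s5} --q--> {s0, s1, s3, s4, s5}  [new]
{s0, s1, s2, s3, s4, s5} --p--> {s0, s1, s2, s3, s4, s5}  [seen]
{s0, s1, s2, s3, s4, s5} --q--> {s0, s1, s2, s3, s4, s5}  [seen]
{s0, s1, s3, s4, s5} --p--> {s0, s1, s2, s3, s5}  [seen]
{s0, s1, s3, s4, s5} --q--> {s0, s1, s3, s4, s5}  [seen]
Reachable DFA states: {s0}, {s0, s1}, {s0, s1, s2, s3, s5}, {s0, s1, s5}, {s0, s1, s2, s3, s4, s5}, {s0, s1, s3, s4, s5}.

6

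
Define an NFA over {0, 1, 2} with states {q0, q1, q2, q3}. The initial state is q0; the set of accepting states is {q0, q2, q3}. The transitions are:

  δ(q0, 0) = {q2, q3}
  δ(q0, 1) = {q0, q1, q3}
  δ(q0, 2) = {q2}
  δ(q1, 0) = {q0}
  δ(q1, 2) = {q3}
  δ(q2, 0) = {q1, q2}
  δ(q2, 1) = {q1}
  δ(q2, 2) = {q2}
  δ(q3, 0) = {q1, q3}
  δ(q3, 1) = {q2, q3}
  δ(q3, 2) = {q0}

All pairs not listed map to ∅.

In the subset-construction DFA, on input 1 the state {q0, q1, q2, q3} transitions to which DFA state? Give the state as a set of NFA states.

{q0, q1, q2, q3}

δ(q0,1) = {q0, q1, q3}; δ(q1,1) = ∅; δ(q2,1) = {q1}; δ(q3,1) = {q2, q3}.
Union: {q0, q1, q2, q3}.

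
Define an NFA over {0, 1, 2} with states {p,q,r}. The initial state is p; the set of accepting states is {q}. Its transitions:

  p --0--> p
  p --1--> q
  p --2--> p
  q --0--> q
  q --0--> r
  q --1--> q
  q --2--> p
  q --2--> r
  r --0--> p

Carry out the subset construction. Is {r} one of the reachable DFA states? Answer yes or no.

Start state of the DFA: {p}.
{p} --0--> {p}  [seen]
{p} --1--> {q}  [new]
{p} --2--> {p}  [seen]
{q} --0--> {q,r}  [new]
{q} --1--> {q}  [seen]
{q} --2--> {p,r}  [new]
{q,r} --0--> {p,q,r}  [new]
{q,r} --1--> {q}  [seen]
{q,r} --2--> {p,r}  [seen]
{p,r} --0--> {p}  [seen]
{p,r} --1--> {q}  [seen]
{p,r} --2--> {p}  [seen]
{p,q,r} --0--> {p,q,r}  [seen]
{p,q,r} --1--> {q}  [seen]
{p,q,r} --2--> {p,r}  [seen]
Reachable DFA states: {p}, {q}, {q,r}, {p,r}, {p,q,r}.
{r} is not among them.

no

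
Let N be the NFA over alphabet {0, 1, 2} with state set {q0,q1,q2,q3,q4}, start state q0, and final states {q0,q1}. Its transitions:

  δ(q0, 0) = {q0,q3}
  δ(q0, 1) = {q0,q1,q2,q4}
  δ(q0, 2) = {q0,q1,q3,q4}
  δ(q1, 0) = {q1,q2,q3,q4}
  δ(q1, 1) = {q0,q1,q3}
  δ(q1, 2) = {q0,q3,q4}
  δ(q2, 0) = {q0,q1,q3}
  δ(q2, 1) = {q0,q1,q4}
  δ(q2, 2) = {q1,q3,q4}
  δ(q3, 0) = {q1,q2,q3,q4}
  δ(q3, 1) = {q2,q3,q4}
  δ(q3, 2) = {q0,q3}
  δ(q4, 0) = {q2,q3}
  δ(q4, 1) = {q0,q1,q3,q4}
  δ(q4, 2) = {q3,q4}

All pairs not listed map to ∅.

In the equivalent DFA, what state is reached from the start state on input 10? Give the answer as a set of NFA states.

{q0,q1,q2,q3,q4}

Start: {q0}.
δ(q0,1) = {q0,q1,q2,q4}.
Union: {q0,q1,q2,q4}.
After 1: {q0,q1,q2,q4}.
δ(q0,0) = {q0,q3}; δ(q1,0) = {q1,q2,q3,q4}; δ(q2,0) = {q0,q1,q3}; δ(q4,0) = {q2,q3}.
Union: {q0,q1,q2,q3,q4}.
After 0: {q0,q1,q2,q3,q4}.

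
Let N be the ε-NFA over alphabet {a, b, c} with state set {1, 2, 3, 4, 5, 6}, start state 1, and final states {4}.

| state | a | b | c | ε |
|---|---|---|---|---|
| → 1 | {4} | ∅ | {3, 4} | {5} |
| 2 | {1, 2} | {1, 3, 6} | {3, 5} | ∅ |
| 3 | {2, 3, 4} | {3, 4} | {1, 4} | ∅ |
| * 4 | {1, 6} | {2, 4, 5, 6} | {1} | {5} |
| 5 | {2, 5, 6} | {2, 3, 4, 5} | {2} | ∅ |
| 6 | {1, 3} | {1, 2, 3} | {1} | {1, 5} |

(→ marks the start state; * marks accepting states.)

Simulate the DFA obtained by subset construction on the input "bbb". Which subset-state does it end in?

{1, 2, 3, 4, 5, 6}

Start: {1, 5}.
δ(1,b) = ∅; δ(5,b) = {2, 3, 4, 5}.
Union: {2, 3, 4, 5}.
After b: {2, 3, 4, 5}.
δ(2,b) = {1, 3, 6}; δ(3,b) = {3, 4}; δ(4,b) = {2, 4, 5, 6}; δ(5,b) = {2, 3, 4, 5}.
Union: {1, 2, 3, 4, 5, 6}.
After b: {1, 2, 3, 4, 5, 6}.
δ(1,b) = ∅; δ(2,b) = {1, 3, 6}; δ(3,b) = {3, 4}; δ(4,b) = {2, 4, 5, 6}; δ(5,b) = {2, 3, 4, 5}; δ(6,b) = {1, 2, 3}.
Union: {1, 2, 3, 4, 5, 6}.
After b: {1, 2, 3, 4, 5, 6}.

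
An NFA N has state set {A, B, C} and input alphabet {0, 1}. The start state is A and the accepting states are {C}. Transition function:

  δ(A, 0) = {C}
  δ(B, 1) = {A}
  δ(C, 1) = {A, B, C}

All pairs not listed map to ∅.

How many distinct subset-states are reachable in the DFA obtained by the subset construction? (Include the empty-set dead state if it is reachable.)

4

Start state of the DFA: {A}.
{A} --0--> {C}  [new]
{A} --1--> ∅  [new]
{C} --0--> ∅  [seen]
{C} --1--> {A, B, C}  [new]
∅ --0--> ∅  [seen]
∅ --1--> ∅  [seen]
{A, B, C} --0--> {C}  [seen]
{A, B, C} --1--> {A, B, C}  [seen]
Reachable DFA states: {A}, {C}, ∅, {A, B, C}.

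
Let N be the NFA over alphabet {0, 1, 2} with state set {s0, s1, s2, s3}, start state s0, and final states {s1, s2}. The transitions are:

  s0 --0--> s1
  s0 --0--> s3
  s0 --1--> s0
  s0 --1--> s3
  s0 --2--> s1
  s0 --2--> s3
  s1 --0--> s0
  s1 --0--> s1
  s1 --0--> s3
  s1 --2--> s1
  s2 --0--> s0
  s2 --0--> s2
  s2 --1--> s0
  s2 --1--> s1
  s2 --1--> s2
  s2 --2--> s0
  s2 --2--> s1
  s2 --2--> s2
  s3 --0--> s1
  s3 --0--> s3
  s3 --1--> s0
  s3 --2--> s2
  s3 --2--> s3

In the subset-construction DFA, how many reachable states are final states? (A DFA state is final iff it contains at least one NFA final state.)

5

Start state of the DFA: {s0}.
{s0} --0--> {s1, s3}  [new]
{s0} --1--> {s0, s3}  [new]
{s0} --2--> {s1, s3}  [seen]
{s1, s3} --0--> {s0, s1, s3}  [new]
{s1, s3} --1--> {s0}  [seen]
{s1, s3} --2--> {s1, s2, s3}  [new]
{s0, s3} --0--> {s1, s3}  [seen]
{s0, s3} --1--> {s0, s3}  [seen]
{s0, s3} --2--> {s1, s2, s3}  [seen]
{s0, s1, s3} --0--> {s0, s1, s3}  [seen]
{s0, s1, s3} --1--> {s0, s3}  [seen]
{s0, s1, s3} --2--> {s1, s2, s3}  [seen]
{s1, s2, s3} --0--> {s0, s1, s2, s3}  [new]
{s1, s2, s3} --1--> {s0, s1, s2}  [new]
{s1, s2, s3} --2--> {s0, s1, s2, s3}  [seen]
{s0, s1, s2, s3} --0--> {s0, s1, s2, s3}  [seen]
{s0, s1, s2, s3} --1--> {s0, s1, s2, s3}  [seen]
{s0, s1, s2, s3} --2--> {s0, s1, s2, s3}  [seen]
{s0, s1, s2} --0--> {s0, s1, s2, s3}  [seen]
{s0, s1, s2} --1--> {s0, s1, s2, s3}  [seen]
{s0, s1, s2} --2--> {s0, s1, s2, s3}  [seen]
Reachable DFA states: {s0}, {s1, s3}, {s0, s3}, {s0, s1, s3}, {s1, s2, s3}, {s0, s1, s2, s3}, {s0, s1, s2}.
Accepting DFA states (contain an NFA accepting state): {s1, s3}, {s0, s1, s3}, {s1, s2, s3}, {s0, s1, s2, s3}, {s0, s1, s2}.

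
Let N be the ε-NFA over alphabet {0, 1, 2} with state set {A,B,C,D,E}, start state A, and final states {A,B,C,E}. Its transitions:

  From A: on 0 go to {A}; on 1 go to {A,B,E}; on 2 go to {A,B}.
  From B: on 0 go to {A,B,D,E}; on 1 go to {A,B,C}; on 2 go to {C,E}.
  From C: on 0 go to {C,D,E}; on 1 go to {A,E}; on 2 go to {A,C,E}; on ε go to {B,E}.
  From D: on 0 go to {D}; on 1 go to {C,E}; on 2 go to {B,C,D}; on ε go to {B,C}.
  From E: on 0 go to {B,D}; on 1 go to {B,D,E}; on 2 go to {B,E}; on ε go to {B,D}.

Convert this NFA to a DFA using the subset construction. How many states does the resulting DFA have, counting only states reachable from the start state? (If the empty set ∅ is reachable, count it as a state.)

Start state of the DFA: {A} (ε-closure of the NFA start).
{A} --0--> {A}  [seen]
{A} --1--> {A,B,C,D,E}  [new]
{A} --2--> {A,B}  [new]
{A,B,C,D,E} --0--> {A,B,C,D,E}  [seen]
{A,B,C,D,E} --1--> {A,B,C,D,E}  [seen]
{A,B,C,D,E} --2--> {A,B,C,D,E}  [seen]
{A,B} --0--> {A,B,C,D,E}  [seen]
{A,B} --1--> {A,B,C,D,E}  [seen]
{A,B} --2--> {A,B,C,D,E}  [seen]
Reachable DFA states: {A}, {A,B,C,D,E}, {A,B}.

3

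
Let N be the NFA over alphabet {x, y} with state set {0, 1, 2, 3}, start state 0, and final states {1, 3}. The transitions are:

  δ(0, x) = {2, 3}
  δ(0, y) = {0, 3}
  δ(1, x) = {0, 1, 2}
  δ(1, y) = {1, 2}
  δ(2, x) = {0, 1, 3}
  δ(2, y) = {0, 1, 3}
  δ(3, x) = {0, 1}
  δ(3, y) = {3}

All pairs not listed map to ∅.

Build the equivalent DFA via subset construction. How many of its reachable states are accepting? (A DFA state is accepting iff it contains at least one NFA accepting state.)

4

Start state of the DFA: {0}.
{0} --x--> {2, 3}  [new]
{0} --y--> {0, 3}  [new]
{2, 3} --x--> {0, 1, 3}  [new]
{2, 3} --y--> {0, 1, 3}  [seen]
{0, 3} --x--> {0, 1, 2, 3}  [new]
{0, 3} --y--> {0, 3}  [seen]
{0, 1, 3} --x--> {0, 1, 2, 3}  [seen]
{0, 1, 3} --y--> {0, 1, 2, 3}  [seen]
{0, 1, 2, 3} --x--> {0, 1, 2, 3}  [seen]
{0, 1, 2, 3} --y--> {0, 1, 2, 3}  [seen]
Reachable DFA states: {0}, {2, 3}, {0, 3}, {0, 1, 3}, {0, 1, 2, 3}.
Accepting DFA states (contain an NFA accepting state): {2, 3}, {0, 3}, {0, 1, 3}, {0, 1, 2, 3}.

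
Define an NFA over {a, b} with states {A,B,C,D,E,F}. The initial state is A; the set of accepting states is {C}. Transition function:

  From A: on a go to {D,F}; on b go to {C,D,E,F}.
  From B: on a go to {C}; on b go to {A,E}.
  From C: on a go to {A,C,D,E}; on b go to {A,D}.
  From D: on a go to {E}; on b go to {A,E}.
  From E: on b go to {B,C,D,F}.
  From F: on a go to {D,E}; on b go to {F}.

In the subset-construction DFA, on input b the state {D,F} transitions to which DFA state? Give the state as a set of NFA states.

δ(D,b) = {A,E}; δ(F,b) = {F}.
Union: {A,E,F}.

{A,E,F}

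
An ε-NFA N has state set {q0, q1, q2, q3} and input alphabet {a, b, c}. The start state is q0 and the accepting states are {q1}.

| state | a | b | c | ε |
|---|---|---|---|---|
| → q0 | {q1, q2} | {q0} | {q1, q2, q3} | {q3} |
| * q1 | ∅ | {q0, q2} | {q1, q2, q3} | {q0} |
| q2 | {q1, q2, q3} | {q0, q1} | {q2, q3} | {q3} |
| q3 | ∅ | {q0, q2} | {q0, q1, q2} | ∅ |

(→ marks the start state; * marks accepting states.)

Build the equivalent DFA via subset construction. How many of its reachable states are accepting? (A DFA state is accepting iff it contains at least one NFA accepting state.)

1

Start state of the DFA: {q0, q3} (ε-closure of the NFA start).
{q0, q3} --a--> {q0, q1, q2, q3}  [new]
{q0, q3} --b--> {q0, q2, q3}  [new]
{q0, q3} --c--> {q0, q1, q2, q3}  [seen]
{q0, q1, q2, q3} --a--> {q0, q1, q2, q3}  [seen]
{q0, q1, q2, q3} --b--> {q0, q1, q2, q3}  [seen]
{q0, q1, q2, q3} --c--> {q0, q1, q2, q3}  [seen]
{q0, q2, q3} --a--> {q0, q1, q2, q3}  [seen]
{q0, q2, q3} --b--> {q0, q1, q2, q3}  [seen]
{q0, q2, q3} --c--> {q0, q1, q2, q3}  [seen]
Reachable DFA states: {q0, q3}, {q0, q1, q2, q3}, {q0, q2, q3}.
Accepting DFA states (contain an NFA accepting state): {q0, q1, q2, q3}.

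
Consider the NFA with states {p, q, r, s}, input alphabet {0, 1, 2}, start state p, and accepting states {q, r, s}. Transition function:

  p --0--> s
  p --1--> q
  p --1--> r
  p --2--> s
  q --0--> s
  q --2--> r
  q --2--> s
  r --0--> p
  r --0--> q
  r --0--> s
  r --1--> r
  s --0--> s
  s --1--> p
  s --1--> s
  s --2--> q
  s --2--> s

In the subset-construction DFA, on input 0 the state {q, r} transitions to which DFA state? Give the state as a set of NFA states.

δ(q,0) = {s}; δ(r,0) = {p, q, s}.
Union: {p, q, s}.

{p, q, s}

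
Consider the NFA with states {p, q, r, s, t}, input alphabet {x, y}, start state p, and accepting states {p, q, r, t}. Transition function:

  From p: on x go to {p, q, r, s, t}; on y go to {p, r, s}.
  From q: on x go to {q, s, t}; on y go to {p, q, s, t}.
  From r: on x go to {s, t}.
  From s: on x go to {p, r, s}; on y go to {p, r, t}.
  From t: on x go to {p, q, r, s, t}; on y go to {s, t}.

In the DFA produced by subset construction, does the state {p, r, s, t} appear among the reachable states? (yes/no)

yes

Start state of the DFA: {p}.
{p} --x--> {p, q, r, s, t}  [new]
{p} --y--> {p, r, s}  [new]
{p, q, r, s, t} --x--> {p, q, r, s, t}  [seen]
{p, q, r, s, t} --y--> {p, q, r, s, t}  [seen]
{p, r, s} --x--> {p, q, r, s, t}  [seen]
{p, r, s} --y--> {p, r, s, t}  [new]
{p, r, s, t} --x--> {p, q, r, s, t}  [seen]
{p, r, s, t} --y--> {p, r, s, t}  [seen]
Reachable DFA states: {p}, {p, q, r, s, t}, {p, r, s}, {p, r, s, t}.
{p, r, s, t} is among them.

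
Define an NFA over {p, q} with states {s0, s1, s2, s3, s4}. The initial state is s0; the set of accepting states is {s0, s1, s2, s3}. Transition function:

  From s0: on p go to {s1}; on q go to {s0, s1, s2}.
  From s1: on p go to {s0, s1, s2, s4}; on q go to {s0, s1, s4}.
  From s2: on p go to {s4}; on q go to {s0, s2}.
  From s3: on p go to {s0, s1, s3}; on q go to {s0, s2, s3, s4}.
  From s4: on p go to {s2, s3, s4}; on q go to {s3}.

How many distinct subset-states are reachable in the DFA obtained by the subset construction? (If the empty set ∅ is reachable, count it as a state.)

6

Start state of the DFA: {s0}.
{s0} --p--> {s1}  [new]
{s0} --q--> {s0, s1, s2}  [new]
{s1} --p--> {s0, s1, s2, s4}  [new]
{s1} --q--> {s0, s1, s4}  [new]
{s0, s1, s2} --p--> {s0, s1, s2, s4}  [seen]
{s0, s1, s2} --q--> {s0, s1, s2, s4}  [seen]
{s0, s1, s2, s4} --p--> {s0, s1, s2, s3, s4}  [new]
{s0, s1, s2, s4} --q--> {s0, s1, s2, s3, s4}  [seen]
{s0, s1, s4} --p--> {s0, s1, s2, s3, s4}  [seen]
{s0, s1, s4} --q--> {s0, s1, s2, s3, s4}  [seen]
{s0, s1, s2, s3, s4} --p--> {s0, s1, s2, s3, s4}  [seen]
{s0, s1, s2, s3, s4} --q--> {s0, s1, s2, s3, s4}  [seen]
Reachable DFA states: {s0}, {s1}, {s0, s1, s2}, {s0, s1, s2, s4}, {s0, s1, s4}, {s0, s1, s2, s3, s4}.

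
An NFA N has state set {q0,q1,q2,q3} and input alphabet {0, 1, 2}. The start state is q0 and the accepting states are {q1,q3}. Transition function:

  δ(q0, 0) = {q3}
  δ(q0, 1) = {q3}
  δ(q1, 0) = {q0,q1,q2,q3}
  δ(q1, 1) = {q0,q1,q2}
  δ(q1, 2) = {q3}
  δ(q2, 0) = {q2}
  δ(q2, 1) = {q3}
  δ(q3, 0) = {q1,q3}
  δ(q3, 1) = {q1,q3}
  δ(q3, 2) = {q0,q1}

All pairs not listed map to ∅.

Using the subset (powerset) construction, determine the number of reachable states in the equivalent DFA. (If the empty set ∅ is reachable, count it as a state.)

Start state of the DFA: {q0}.
{q0} --0--> {q3}  [new]
{q0} --1--> {q3}  [seen]
{q0} --2--> ∅  [new]
{q3} --0--> {q1,q3}  [new]
{q3} --1--> {q1,q3}  [seen]
{q3} --2--> {q0,q1}  [new]
∅ --0--> ∅  [seen]
∅ --1--> ∅  [seen]
∅ --2--> ∅  [seen]
{q1,q3} --0--> {q0,q1,q2,q3}  [new]
{q1,q3} --1--> {q0,q1,q2,q3}  [seen]
{q1,q3} --2--> {q0,q1,q3}  [new]
{q0,q1} --0--> {q0,q1,q2,q3}  [seen]
{q0,q1} --1--> {q0,q1,q2,q3}  [seen]
{q0,q1} --2--> {q3}  [seen]
{q0,q1,q2,q3} --0--> {q0,q1,q2,q3}  [seen]
{q0,q1,q2,q3} --1--> {q0,q1,q2,q3}  [seen]
{q0,q1,q2,q3} --2--> {q0,q1,q3}  [seen]
{q0,q1,q3} --0--> {q0,q1,q2,q3}  [seen]
{q0,q1,q3} --1--> {q0,q1,q2,q3}  [seen]
{q0,q1,q3} --2--> {q0,q1,q3}  [seen]
Reachable DFA states: {q0}, {q3}, ∅, {q1,q3}, {q0,q1}, {q0,q1,q2,q3}, {q0,q1,q3}.

7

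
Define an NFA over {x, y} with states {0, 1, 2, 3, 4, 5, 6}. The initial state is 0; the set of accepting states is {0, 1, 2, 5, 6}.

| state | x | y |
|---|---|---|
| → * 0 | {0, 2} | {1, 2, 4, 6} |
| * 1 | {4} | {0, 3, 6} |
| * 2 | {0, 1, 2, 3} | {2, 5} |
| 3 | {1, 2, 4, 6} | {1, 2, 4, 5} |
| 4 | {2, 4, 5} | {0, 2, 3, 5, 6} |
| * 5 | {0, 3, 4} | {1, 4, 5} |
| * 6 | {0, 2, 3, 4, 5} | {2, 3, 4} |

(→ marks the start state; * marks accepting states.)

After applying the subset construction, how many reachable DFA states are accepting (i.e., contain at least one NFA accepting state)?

Start state of the DFA: {0}.
{0} --x--> {0, 2}  [new]
{0} --y--> {1, 2, 4, 6}  [new]
{0, 2} --x--> {0, 1, 2, 3}  [new]
{0, 2} --y--> {1, 2, 4, 5, 6}  [new]
{1, 2, 4, 6} --x--> {0, 1, 2, 3, 4, 5}  [new]
{1, 2, 4, 6} --y--> {0, 2, 3, 4, 5, 6}  [new]
{0, 1, 2, 3} --x--> {0, 1, 2, 3, 4, 6}  [new]
{0, 1, 2, 3} --y--> {0, 1, 2, 3, 4, 5, 6}  [new]
{1, 2, 4, 5, 6} --x--> {0, 1, 2, 3, 4, 5}  [seen]
{1, 2, 4, 5, 6} --y--> {0, 1, 2, 3, 4, 5, 6}  [seen]
{0, 1, 2, 3, 4, 5} --x--> {0, 1, 2, 3, 4, 5, 6}  [seen]
{0, 1, 2, 3, 4, 5} --y--> {0, 1, 2, 3, 4, 5, 6}  [seen]
{0, 2, 3, 4, 5, 6} --x--> {0, 1, 2, 3, 4, 5, 6}  [seen]
{0, 2, 3, 4, 5, 6} --y--> {0, 1, 2, 3, 4, 5, 6}  [seen]
{0, 1, 2, 3, 4, 6} --x--> {0, 1, 2, 3, 4, 5, 6}  [seen]
{0, 1, 2, 3, 4, 6} --y--> {0, 1, 2, 3, 4, 5, 6}  [seen]
{0, 1, 2, 3, 4, 5, 6} --x--> {0, 1, 2, 3, 4, 5, 6}  [seen]
{0, 1, 2, 3, 4, 5, 6} --y--> {0, 1, 2, 3, 4, 5, 6}  [seen]
Reachable DFA states: {0}, {0, 2}, {1, 2, 4, 6}, {0, 1, 2, 3}, {1, 2, 4, 5, 6}, {0, 1, 2, 3, 4, 5}, {0, 2, 3, 4, 5, 6}, {0, 1, 2, 3, 4, 6}, {0, 1, 2, 3, 4, 5, 6}.
Accepting DFA states (contain an NFA accepting state): {0}, {0, 2}, {1, 2, 4, 6}, {0, 1, 2, 3}, {1, 2, 4, 5, 6}, {0, 1, 2, 3, 4, 5}, {0, 2, 3, 4, 5, 6}, {0, 1, 2, 3, 4, 6}, {0, 1, 2, 3, 4, 5, 6}.

9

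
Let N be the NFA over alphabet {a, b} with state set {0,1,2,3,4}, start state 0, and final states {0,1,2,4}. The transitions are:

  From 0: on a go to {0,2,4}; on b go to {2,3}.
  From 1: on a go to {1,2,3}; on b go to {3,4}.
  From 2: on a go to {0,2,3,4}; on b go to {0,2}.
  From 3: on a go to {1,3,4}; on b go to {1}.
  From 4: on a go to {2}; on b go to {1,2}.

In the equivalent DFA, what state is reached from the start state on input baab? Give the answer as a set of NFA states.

{0,1,2,3,4}

Start: {0}.
δ(0,b) = {2,3}.
Union: {2,3}.
After b: {2,3}.
δ(2,a) = {0,2,3,4}; δ(3,a) = {1,3,4}.
Union: {0,1,2,3,4}.
After a: {0,1,2,3,4}.
δ(0,a) = {0,2,4}; δ(1,a) = {1,2,3}; δ(2,a) = {0,2,3,4}; δ(3,a) = {1,3,4}; δ(4,a) = {2}.
Union: {0,1,2,3,4}.
After a: {0,1,2,3,4}.
δ(0,b) = {2,3}; δ(1,b) = {3,4}; δ(2,b) = {0,2}; δ(3,b) = {1}; δ(4,b) = {1,2}.
Union: {0,1,2,3,4}.
After b: {0,1,2,3,4}.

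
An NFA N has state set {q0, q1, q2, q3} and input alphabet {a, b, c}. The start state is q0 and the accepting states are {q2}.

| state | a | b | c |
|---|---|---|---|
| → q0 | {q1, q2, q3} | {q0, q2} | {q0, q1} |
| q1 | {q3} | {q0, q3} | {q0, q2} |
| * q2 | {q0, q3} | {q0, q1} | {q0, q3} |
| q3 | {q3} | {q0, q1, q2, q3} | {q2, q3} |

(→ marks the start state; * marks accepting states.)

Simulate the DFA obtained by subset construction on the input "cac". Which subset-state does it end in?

{q0, q2, q3}

Start: {q0}.
δ(q0,c) = {q0, q1}.
Union: {q0, q1}.
After c: {q0, q1}.
δ(q0,a) = {q1, q2, q3}; δ(q1,a) = {q3}.
Union: {q1, q2, q3}.
After a: {q1, q2, q3}.
δ(q1,c) = {q0, q2}; δ(q2,c) = {q0, q3}; δ(q3,c) = {q2, q3}.
Union: {q0, q2, q3}.
After c: {q0, q2, q3}.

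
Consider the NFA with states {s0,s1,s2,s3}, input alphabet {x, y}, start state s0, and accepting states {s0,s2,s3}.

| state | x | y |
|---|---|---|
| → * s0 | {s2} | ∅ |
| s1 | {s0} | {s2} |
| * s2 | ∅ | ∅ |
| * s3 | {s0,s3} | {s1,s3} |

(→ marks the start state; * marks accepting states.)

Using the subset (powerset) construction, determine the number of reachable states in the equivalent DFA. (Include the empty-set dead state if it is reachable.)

3

Start state of the DFA: {s0}.
{s0} --x--> {s2}  [new]
{s0} --y--> ∅  [new]
{s2} --x--> ∅  [seen]
{s2} --y--> ∅  [seen]
∅ --x--> ∅  [seen]
∅ --y--> ∅  [seen]
Reachable DFA states: {s0}, {s2}, ∅.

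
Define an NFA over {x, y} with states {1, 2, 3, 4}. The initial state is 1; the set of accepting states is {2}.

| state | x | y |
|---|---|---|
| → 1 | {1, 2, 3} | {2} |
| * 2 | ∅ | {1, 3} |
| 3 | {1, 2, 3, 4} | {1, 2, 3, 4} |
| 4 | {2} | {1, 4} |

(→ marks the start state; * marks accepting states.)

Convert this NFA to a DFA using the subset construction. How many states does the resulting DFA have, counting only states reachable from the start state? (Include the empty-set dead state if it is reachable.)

6

Start state of the DFA: {1}.
{1} --x--> {1, 2, 3}  [new]
{1} --y--> {2}  [new]
{1, 2, 3} --x--> {1, 2, 3, 4}  [new]
{1, 2, 3} --y--> {1, 2, 3, 4}  [seen]
{2} --x--> ∅  [new]
{2} --y--> {1, 3}  [new]
{1, 2, 3, 4} --x--> {1, 2, 3, 4}  [seen]
{1, 2, 3, 4} --y--> {1, 2, 3, 4}  [seen]
∅ --x--> ∅  [seen]
∅ --y--> ∅  [seen]
{1, 3} --x--> {1, 2, 3, 4}  [seen]
{1, 3} --y--> {1, 2, 3, 4}  [seen]
Reachable DFA states: {1}, {1, 2, 3}, {2}, {1, 2, 3, 4}, ∅, {1, 3}.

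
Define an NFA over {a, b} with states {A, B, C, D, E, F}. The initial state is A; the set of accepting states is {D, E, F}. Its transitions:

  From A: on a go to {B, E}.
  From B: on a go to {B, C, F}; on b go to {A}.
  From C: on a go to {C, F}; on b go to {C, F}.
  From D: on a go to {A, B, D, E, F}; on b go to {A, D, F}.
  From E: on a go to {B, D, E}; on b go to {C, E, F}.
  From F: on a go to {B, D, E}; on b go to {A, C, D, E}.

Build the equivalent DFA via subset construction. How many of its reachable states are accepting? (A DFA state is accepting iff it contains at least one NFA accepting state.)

Start state of the DFA: {A}.
{A} --a--> {B, E}  [new]
{A} --b--> ∅  [new]
{B, E} --a--> {B, C, D, E, F}  [new]
{B, E} --b--> {A, C, E, F}  [new]
∅ --a--> ∅  [seen]
∅ --b--> ∅  [seen]
{B, C, D, E, F} --a--> {A, B, C, D, E, F}  [new]
{B, C, D, E, F} --b--> {A, C, D, E, F}  [new]
{A, C, E, F} --a--> {B, C, D, E, F}  [seen]
{A, C, E, F} --b--> {A, C, D, E, F}  [seen]
{A, B, C, D, E, F} --a--> {A, B, C, D, E, F}  [seen]
{A, B, C, D, E, F} --b--> {A, C, D, E, F}  [seen]
{A, C, D, E, F} --a--> {A, B, C, D, E, F}  [seen]
{A, C, D, E, F} --b--> {A, C, D, E, F}  [seen]
Reachable DFA states: {A}, {B, E}, ∅, {B, C, D, E, F}, {A, C, E, F}, {A, B, C, D, E, F}, {A, C, D, E, F}.
Accepting DFA states (contain an NFA accepting state): {B, E}, {B, C, D, E, F}, {A, C, E, F}, {A, B, C, D, E, F}, {A, C, D, E, F}.

5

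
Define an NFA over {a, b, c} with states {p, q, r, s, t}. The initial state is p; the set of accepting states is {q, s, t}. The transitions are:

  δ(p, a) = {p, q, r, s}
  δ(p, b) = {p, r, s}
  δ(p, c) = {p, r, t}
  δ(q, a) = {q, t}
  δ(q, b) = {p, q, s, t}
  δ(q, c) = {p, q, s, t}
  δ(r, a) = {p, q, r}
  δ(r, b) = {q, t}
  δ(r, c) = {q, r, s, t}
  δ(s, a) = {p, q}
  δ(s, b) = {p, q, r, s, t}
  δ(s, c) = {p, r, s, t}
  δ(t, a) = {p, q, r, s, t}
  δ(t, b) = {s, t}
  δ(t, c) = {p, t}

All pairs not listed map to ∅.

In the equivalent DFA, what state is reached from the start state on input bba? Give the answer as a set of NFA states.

Start: {p}.
δ(p,b) = {p, r, s}.
Union: {p, r, s}.
After b: {p, r, s}.
δ(p,b) = {p, r, s}; δ(r,b) = {q, t}; δ(s,b) = {p, q, r, s, t}.
Union: {p, q, r, s, t}.
After b: {p, q, r, s, t}.
δ(p,a) = {p, q, r, s}; δ(q,a) = {q, t}; δ(r,a) = {p, q, r}; δ(s,a) = {p, q}; δ(t,a) = {p, q, r, s, t}.
Union: {p, q, r, s, t}.
After a: {p, q, r, s, t}.

{p, q, r, s, t}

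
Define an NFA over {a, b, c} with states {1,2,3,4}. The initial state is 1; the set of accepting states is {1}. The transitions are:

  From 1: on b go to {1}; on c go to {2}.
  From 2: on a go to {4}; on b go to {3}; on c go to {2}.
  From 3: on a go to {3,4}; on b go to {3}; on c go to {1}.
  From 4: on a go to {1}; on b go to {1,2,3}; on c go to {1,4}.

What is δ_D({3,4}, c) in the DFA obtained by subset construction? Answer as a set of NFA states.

{1,4}

δ(3,c) = {1}; δ(4,c) = {1,4}.
Union: {1,4}.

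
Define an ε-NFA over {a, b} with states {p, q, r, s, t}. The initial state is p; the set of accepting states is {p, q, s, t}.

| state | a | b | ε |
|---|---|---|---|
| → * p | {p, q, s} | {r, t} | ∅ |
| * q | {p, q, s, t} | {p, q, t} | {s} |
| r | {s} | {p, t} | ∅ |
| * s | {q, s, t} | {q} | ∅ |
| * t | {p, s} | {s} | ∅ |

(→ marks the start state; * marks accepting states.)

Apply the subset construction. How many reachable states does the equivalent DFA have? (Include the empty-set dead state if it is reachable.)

8

Start state of the DFA: {p} (ε-closure of the NFA start).
{p} --a--> {p, q, s}  [new]
{p} --b--> {r, t}  [new]
{p, q, s} --a--> {p, q, s, t}  [new]
{p, q, s} --b--> {p, q, r, s, t}  [new]
{r, t} --a--> {p, s}  [new]
{r, t} --b--> {p, s, t}  [new]
{p, q, s, t} --a--> {p, q, s, t}  [seen]
{p, q, s, t} --b--> {p, q, r, s, t}  [seen]
{p, q, r, s, t} --a--> {p, q, s, t}  [seen]
{p, q, r, s, t} --b--> {p, q, r, s, t}  [seen]
{p, s} --a--> {p, q, s, t}  [seen]
{p, s} --b--> {q, r, s, t}  [new]
{p, s, t} --a--> {p, q, s, t}  [seen]
{p, s, t} --b--> {q, r, s, t}  [seen]
{q, r, s, t} --a--> {p, q, s, t}  [seen]
{q, r, s, t} --b--> {p, q, s, t}  [seen]
Reachable DFA states: {p}, {p, q, s}, {r, t}, {p, q, s, t}, {p, q, r, s, t}, {p, s}, {p, s, t}, {q, r, s, t}.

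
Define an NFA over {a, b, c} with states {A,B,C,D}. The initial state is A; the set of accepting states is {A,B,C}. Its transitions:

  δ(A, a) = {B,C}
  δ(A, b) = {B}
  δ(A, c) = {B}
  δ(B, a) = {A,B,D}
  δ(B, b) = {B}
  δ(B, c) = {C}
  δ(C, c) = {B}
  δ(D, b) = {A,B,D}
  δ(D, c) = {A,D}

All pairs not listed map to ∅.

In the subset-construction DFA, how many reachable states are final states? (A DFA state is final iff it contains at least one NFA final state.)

6

Start state of the DFA: {A}.
{A} --a--> {B,C}  [new]
{A} --b--> {B}  [new]
{A} --c--> {B}  [seen]
{B,C} --a--> {A,B,D}  [new]
{B,C} --b--> {B}  [seen]
{B,C} --c--> {B,C}  [seen]
{B} --a--> {A,B,D}  [seen]
{B} --b--> {B}  [seen]
{B} --c--> {C}  [new]
{A,B,D} --a--> {A,B,C,D}  [new]
{A,B,D} --b--> {A,B,D}  [seen]
{A,B,D} --c--> {A,B,C,D}  [seen]
{C} --a--> ∅  [new]
{C} --b--> ∅  [seen]
{C} --c--> {B}  [seen]
{A,B,C,D} --a--> {A,B,C,D}  [seen]
{A,B,C,D} --b--> {A,B,D}  [seen]
{A,B,C,D} --c--> {A,B,C,D}  [seen]
∅ --a--> ∅  [seen]
∅ --b--> ∅  [seen]
∅ --c--> ∅  [seen]
Reachable DFA states: {A}, {B,C}, {B}, {A,B,D}, {C}, {A,B,C,D}, ∅.
Accepting DFA states (contain an NFA accepting state): {A}, {B,C}, {B}, {A,B,D}, {C}, {A,B,C,D}.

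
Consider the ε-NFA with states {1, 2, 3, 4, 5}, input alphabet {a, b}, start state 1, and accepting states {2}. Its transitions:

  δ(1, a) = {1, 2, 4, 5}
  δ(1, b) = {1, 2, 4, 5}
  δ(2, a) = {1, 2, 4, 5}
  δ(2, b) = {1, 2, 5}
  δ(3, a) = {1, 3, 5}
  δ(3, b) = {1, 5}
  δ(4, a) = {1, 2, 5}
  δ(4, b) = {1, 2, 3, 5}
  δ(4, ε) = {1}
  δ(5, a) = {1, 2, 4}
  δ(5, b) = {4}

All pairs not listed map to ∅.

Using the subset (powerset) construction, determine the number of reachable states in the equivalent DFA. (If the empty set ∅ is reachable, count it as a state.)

3

Start state of the DFA: {1} (ε-closure of the NFA start).
{1} --a--> {1, 2, 4, 5}  [new]
{1} --b--> {1, 2, 4, 5}  [seen]
{1, 2, 4, 5} --a--> {1, 2, 4, 5}  [seen]
{1, 2, 4, 5} --b--> {1, 2, 3, 4, 5}  [new]
{1, 2, 3, 4, 5} --a--> {1, 2, 3, 4, 5}  [seen]
{1, 2, 3, 4, 5} --b--> {1, 2, 3, 4, 5}  [seen]
Reachable DFA states: {1}, {1, 2, 4, 5}, {1, 2, 3, 4, 5}.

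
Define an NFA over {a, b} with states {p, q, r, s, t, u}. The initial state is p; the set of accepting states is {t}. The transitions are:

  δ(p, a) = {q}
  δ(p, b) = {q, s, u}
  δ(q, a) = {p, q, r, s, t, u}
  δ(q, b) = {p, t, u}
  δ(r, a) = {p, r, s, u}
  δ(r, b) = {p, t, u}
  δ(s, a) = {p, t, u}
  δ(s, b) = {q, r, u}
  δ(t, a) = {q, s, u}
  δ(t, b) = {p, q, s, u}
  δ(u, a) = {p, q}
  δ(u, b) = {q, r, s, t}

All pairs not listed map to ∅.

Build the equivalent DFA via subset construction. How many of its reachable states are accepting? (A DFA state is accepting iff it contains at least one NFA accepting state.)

Start state of the DFA: {p}.
{p} --a--> {q}  [new]
{p} --b--> {q, s, u}  [new]
{q} --a--> {p, q, r, s, t, u}  [new]
{q} --b--> {p, t, u}  [new]
{q, s, u} --a--> {p, q, r, s, t, u}  [seen]
{q, s, u} --b--> {p, q, r, s, t, u}  [seen]
{p, q, r, s, t, u} --a--> {p, q, r, s, t, u}  [seen]
{p, q, r, s, t, u} --b--> {p, q, r, s, t, u}  [seen]
{p, t, u} --a--> {p, q, s, u}  [new]
{p, t, u} --b--> {p, q, r, s, t, u}  [seen]
{p, q, s, u} --a--> {p, q, r, s, t, u}  [seen]
{p, q, s, u} --b--> {p, q, r, s, t, u}  [seen]
Reachable DFA states: {p}, {q}, {q, s, u}, {p, q, r, s, t, u}, {p, t, u}, {p, q, s, u}.
Accepting DFA states (contain an NFA accepting state): {p, q, r, s, t, u}, {p, t, u}.

2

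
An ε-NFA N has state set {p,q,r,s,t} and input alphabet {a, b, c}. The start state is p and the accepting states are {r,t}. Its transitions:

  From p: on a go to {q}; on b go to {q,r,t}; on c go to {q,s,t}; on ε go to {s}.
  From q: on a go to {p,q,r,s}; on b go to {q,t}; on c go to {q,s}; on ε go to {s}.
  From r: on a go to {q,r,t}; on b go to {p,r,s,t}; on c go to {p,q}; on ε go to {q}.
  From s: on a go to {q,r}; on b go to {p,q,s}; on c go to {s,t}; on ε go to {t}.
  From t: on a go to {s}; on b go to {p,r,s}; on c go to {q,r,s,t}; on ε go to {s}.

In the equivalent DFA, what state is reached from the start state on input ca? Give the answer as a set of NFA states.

Start: {p,s,t}.
δ(p,c) = {q,s,t}; δ(s,c) = {s,t}; δ(t,c) = {q,r,s,t}.
Union: {q,r,s,t}.
After c: {q,r,s,t}.
δ(q,a) = {p,q,r,s}; δ(r,a) = {q,r,t}; δ(s,a) = {q,r}; δ(t,a) = {s}.
Union: {p,q,r,s,t}.
After a: {p,q,r,s,t}.

{p,q,r,s,t}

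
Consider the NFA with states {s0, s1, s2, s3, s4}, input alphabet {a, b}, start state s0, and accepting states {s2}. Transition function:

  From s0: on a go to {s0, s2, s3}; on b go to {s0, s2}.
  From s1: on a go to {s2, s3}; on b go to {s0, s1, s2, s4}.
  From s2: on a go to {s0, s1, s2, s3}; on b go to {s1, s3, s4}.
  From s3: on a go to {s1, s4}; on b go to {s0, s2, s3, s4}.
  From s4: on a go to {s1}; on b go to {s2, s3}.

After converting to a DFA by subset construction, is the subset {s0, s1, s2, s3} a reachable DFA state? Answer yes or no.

Start state of the DFA: {s0}.
{s0} --a--> {s0, s2, s3}  [new]
{s0} --b--> {s0, s2}  [new]
{s0, s2, s3} --a--> {s0, s1, s2, s3, s4}  [new]
{s0, s2, s3} --b--> {s0, s1, s2, s3, s4}  [seen]
{s0, s2} --a--> {s0, s1, s2, s3}  [new]
{s0, s2} --b--> {s0, s1, s2, s3, s4}  [seen]
{s0, s1, s2, s3, s4} --a--> {s0, s1, s2, s3, s4}  [seen]
{s0, s1, s2, s3, s4} --b--> {s0, s1, s2, s3, s4}  [seen]
{s0, s1, s2, s3} --a--> {s0, s1, s2, s3, s4}  [seen]
{s0, s1, s2, s3} --b--> {s0, s1, s2, s3, s4}  [seen]
Reachable DFA states: {s0}, {s0, s2, s3}, {s0, s2}, {s0, s1, s2, s3, s4}, {s0, s1, s2, s3}.
{s0, s1, s2, s3} is among them.

yes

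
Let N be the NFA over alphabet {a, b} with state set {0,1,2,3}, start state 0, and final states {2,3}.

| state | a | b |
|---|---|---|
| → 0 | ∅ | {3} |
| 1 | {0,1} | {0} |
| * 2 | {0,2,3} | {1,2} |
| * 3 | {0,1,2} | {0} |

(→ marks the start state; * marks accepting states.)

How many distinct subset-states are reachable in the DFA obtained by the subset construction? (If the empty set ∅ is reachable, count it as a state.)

Start state of the DFA: {0}.
{0} --a--> ∅  [new]
{0} --b--> {3}  [new]
∅ --a--> ∅  [seen]
∅ --b--> ∅  [seen]
{3} --a--> {0,1,2}  [new]
{3} --b--> {0}  [seen]
{0,1,2} --a--> {0,1,2,3}  [new]
{0,1,2} --b--> {0,1,2,3}  [seen]
{0,1,2,3} --a--> {0,1,2,3}  [seen]
{0,1,2,3} --b--> {0,1,2,3}  [seen]
Reachable DFA states: {0}, ∅, {3}, {0,1,2}, {0,1,2,3}.

5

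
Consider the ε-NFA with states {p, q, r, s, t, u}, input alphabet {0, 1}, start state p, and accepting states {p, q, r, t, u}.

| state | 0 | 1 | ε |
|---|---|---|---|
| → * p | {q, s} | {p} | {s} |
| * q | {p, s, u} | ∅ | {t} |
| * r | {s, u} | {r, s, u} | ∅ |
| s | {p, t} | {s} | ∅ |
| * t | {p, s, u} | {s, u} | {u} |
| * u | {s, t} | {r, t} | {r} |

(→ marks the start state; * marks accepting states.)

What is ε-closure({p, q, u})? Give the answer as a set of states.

Begin with {p, q, u}.
p →ε {s}; add s.
q →ε {t}; add t.
u →ε {r}; add r.
ε-closure = {p, q, r, s, t, u}.

{p, q, r, s, t, u}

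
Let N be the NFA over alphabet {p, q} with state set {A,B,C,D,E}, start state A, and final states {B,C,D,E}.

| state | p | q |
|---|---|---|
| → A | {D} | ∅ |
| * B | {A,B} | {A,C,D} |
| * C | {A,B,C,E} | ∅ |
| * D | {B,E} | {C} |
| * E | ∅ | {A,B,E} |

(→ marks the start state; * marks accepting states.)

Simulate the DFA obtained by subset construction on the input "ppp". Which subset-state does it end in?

Start: {A}.
δ(A,p) = {D}.
Union: {D}.
After p: {D}.
δ(D,p) = {B,E}.
Union: {B,E}.
After p: {B,E}.
δ(B,p) = {A,B}; δ(E,p) = ∅.
Union: {A,B}.
After p: {A,B}.

{A,B}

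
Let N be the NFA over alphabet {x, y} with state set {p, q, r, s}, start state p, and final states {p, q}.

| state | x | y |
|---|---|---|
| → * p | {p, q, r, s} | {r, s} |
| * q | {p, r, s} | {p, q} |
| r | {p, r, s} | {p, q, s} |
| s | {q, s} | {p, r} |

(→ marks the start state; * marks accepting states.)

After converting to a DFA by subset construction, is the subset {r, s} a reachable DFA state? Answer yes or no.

yes

Start state of the DFA: {p}.
{p} --x--> {p, q, r, s}  [new]
{p} --y--> {r, s}  [new]
{p, q, r, s} --x--> {p, q, r, s}  [seen]
{p, q, r, s} --y--> {p, q, r, s}  [seen]
{r, s} --x--> {p, q, r, s}  [seen]
{r, s} --y--> {p, q, r, s}  [seen]
Reachable DFA states: {p}, {p, q, r, s}, {r, s}.
{r, s} is among them.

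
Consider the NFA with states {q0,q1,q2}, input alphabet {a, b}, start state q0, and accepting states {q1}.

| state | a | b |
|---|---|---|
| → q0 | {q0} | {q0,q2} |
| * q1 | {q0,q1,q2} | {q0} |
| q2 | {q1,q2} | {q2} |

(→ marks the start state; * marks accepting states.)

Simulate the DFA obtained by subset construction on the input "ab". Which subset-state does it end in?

Start: {q0}.
δ(q0,a) = {q0}.
Union: {q0}.
After a: {q0}.
δ(q0,b) = {q0,q2}.
Union: {q0,q2}.
After b: {q0,q2}.

{q0,q2}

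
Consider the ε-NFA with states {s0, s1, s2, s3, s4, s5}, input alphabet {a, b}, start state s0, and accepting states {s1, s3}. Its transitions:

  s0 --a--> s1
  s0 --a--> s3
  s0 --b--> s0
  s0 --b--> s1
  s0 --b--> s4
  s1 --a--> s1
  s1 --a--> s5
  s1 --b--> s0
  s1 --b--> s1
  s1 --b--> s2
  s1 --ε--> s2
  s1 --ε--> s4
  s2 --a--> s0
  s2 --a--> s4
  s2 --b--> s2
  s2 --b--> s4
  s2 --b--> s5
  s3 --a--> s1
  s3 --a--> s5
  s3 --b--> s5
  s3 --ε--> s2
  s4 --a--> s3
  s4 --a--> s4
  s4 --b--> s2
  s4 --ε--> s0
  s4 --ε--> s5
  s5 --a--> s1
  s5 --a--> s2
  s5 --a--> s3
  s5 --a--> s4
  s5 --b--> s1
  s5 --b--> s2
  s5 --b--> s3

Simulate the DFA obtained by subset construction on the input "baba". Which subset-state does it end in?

Start: {s0}.
δ(s0,b) = {s0, s1, s4}.
Union: {s0, s1, s4}.
ε-closure gives {s0, s1, s2, s4, s5}.
After b: {s0, s1, s2, s4, s5}.
δ(s0,a) = {s1, s3}; δ(s1,a) = {s1, s5}; δ(s2,a) = {s0, s4}; δ(s4,a) = {s3, s4}; δ(s5,a) = {s1, s2, s3, s4}.
Union: {s0, s1, s2, s3, s4, s5}.
After a: {s0, s1, s2, s3, s4, s5}.
δ(s0,b) = {s0, s1, s4}; δ(s1,b) = {s0, s1, s2}; δ(s2,b) = {s2, s4, s5}; δ(s3,b) = {s5}; δ(s4,b) = {s2}; δ(s5,b) = {s1, s2, s3}.
Union: {s0, s1, s2, s3, s4, s5}.
After b: {s0, s1, s2, s3, s4, s5}.
δ(s0,a) = {s1, s3}; δ(s1,a) = {s1, s5}; δ(s2,a) = {s0, s4}; δ(s3,a) = {s1, s5}; δ(s4,a) = {s3, s4}; δ(s5,a) = {s1, s2, s3, s4}.
Union: {s0, s1, s2, s3, s4, s5}.
After a: {s0, s1, s2, s3, s4, s5}.

{s0, s1, s2, s3, s4, s5}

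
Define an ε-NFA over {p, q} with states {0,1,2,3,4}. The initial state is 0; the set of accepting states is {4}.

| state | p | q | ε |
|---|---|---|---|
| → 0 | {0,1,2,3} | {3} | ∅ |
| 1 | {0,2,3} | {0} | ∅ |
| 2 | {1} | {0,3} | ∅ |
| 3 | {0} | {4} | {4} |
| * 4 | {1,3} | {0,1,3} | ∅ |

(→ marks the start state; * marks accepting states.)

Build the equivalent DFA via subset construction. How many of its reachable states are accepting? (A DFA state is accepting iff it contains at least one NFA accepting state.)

3

Start state of the DFA: {0} (ε-closure of the NFA start).
{0} --p--> {0,1,2,3,4}  [new]
{0} --q--> {3,4}  [new]
{0,1,2,3,4} --p--> {0,1,2,3,4}  [seen]
{0,1,2,3,4} --q--> {0,1,3,4}  [new]
{3,4} --p--> {0,1,3,4}  [seen]
{3,4} --q--> {0,1,3,4}  [seen]
{0,1,3,4} --p--> {0,1,2,3,4}  [seen]
{0,1,3,4} --q--> {0,1,3,4}  [seen]
Reachable DFA states: {0}, {0,1,2,3,4}, {3,4}, {0,1,3,4}.
Accepting DFA states (contain an NFA accepting state): {0,1,2,3,4}, {3,4}, {0,1,3,4}.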